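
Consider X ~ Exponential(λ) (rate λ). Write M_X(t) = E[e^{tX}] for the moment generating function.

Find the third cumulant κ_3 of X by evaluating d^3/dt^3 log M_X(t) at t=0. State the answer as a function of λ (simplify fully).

κ_3 = K^(3)(0) = 2/λ^3

M_X(t) = λ/(λ - t)
K_X(t) = log M_X(t) = log(λ) - log(λ - t)
K^(3)(t) = -2/(-λ^3 + 3*λ^2*t - 3*λ*t^2 + t^3)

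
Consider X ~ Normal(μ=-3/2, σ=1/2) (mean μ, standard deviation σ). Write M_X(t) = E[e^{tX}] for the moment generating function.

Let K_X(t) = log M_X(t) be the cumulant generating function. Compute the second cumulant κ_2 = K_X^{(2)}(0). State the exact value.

κ_2 = D^2[K](0) = 1/4

M_X(t) = e^(t^2/8 - 3*t/2)
K_X(t) = log M_X(t) = t^2/8 - 3*t/2
D^2[K](t) = 1/4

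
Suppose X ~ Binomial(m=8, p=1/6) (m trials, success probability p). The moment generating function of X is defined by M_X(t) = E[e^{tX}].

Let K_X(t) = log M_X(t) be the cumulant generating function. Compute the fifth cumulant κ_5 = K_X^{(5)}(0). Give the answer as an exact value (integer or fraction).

M_X(t) = (e^(t)/6 + 5/6)^8
K_X(t) = log M_X(t) = 8*log(e^(t)/6 + 5/6)
D^5[K](t) = (-40*e^(4*t) + 2200*e^(3*t) - 11000*e^(2*t) + 5000*e^(t))/(e^(5*t) + 25*e^(4*t) + 250*e^(3*t) + 1250*e^(2*t) + 3125*e^(t) + 3125)

κ_5 = D^5[K](0) = -40/81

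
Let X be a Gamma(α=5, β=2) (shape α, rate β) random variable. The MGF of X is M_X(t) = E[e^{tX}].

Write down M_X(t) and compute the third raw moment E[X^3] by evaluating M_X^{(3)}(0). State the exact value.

E[X^3] = M^(3)(0) = 105/4

M_X(t) = 32/(2 - t)^5
M^(3)(t) = 6720/(t^8 - 16*t^7 + 112*t^6 - 448*t^5 + 1120*t^4 - 1792*t^3 + 1792*t^2 - 1024*t + 256)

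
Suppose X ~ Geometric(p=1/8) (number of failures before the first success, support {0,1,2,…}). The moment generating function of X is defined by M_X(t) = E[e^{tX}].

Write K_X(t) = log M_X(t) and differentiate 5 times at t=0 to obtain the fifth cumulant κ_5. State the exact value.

κ_5 = d^5K/dt^5 |_{t=0} = 565320

M_X(t) = 1/(8*(1 - 7*e^(t)/8))
K_X(t) = log M_X(t) = -log(1 - 7*e^(t)/8) - 3*log(2)
dK/dt = -7*e^(t)/(7*e^(t) - 8)
d^2K/dt^2 = 56*e^(t)/(49*e^(2*t) - 112*e^(t) + 64)
d^3K/dt^3 = (-392*e^(2*t) - 448*e^(t))/(343*e^(3*t) - 1176*e^(2*t) + 1344*e^(t) - 512)
d^4K/dt^4 = (2744*e^(3*t) + 12544*e^(2*t) + 3584*e^(t))/(2401*e^(4*t) - 10976*e^(3*t) + 18816*e^(2*t) - 14336*e^(t) + 4096)
d^5K/dt^5 = (-19208*e^(4*t) - 241472*e^(3*t) - 275968*e^(2*t) - 28672*e^(t))/(16807*e^(5*t) - 96040*e^(4*t) + 219520*e^(3*t) - 250880*e^(2*t) + 143360*e^(t) - 32768)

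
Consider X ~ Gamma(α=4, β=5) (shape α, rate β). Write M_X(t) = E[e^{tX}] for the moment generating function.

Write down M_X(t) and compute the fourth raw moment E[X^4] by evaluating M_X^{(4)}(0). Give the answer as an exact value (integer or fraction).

E[X^4] = M′′′′(0) = 168/125

M_X(t) = 625/(5 - t)^4
M′(t) = -2500/(t^5 - 25*t^4 + 250*t^3 - 1250*t^2 + 3125*t - 3125)
M′′(t) = 12500/(t^6 - 30*t^5 + 375*t^4 - 2500*t^3 + 9375*t^2 - 18750*t + 15625)
M′′′(t) = -75000/(t^7 - 35*t^6 + 525*t^5 - 4375*t^4 + 21875*t^3 - 65625*t^2 + 109375*t - 78125)
M′′′′(t) = 525000/(t^8 - 40*t^7 + 700*t^6 - 7000*t^5 + 43750*t^4 - 175000*t^3 + 437500*t^2 - 625000*t + 390625)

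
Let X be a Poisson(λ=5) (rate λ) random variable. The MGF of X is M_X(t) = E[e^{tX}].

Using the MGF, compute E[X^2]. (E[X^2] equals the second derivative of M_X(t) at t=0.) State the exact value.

E[X^2] = M′′(0) = 30

M_X(t) = e^(5*e^(t) - 5)
M′(t) = 5*e^(-5)*e^(t)*e^(5*e^(t))
M′′(t) = (25*e^(2*t)*e^(5*e^(t)) + 5*e^(t)*e^(5*e^(t)))*e^(-5)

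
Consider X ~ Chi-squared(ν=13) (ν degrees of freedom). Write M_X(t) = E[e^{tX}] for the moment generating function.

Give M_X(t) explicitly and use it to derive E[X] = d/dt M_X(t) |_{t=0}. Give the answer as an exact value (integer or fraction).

M_X(t) = (1 - 2*t)^(-13/2)
M′(t) = -13/(128*t^7*√(1 - 2*t) - 448*t^6*√(1 - 2*t) + 672*t^5*√(1 - 2*t) - 560*t^4*√(1 - 2*t) + 280*t^3*√(1 - 2*t) - 84*t^2*√(1 - 2*t) + 14*t*√(1 - 2*t) - √(1 - 2*t))

E[X] = M′(0) = 13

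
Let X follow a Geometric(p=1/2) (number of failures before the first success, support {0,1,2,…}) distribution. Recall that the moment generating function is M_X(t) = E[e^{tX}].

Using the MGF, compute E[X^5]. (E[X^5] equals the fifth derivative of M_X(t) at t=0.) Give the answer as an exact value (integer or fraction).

M_X(t) = 1/(2*(1 - e^(t)/2))
M′(t) = e^(t)/(e^(2*t) - 4*e^(t) + 4)
M′′(t) = (-e^(2*t) - 2*e^(t))/(e^(3*t) - 6*e^(2*t) + 12*e^(t) - 8)
M′′′(t) = (e^(3*t) + 8*e^(2*t) + 4*e^(t))/(e^(4*t) - 8*e^(3*t) + 24*e^(2*t) - 32*e^(t) + 16)
M′′′′(t) = (-e^(4*t) - 22*e^(3*t) - 44*e^(2*t) - 8*e^(t))/(e^(5*t) - 10*e^(4*t) + 40*e^(3*t) - 80*e^(2*t) + 80*e^(t) - 32)
M′′′′′(t) = (e^(5*t) + 52*e^(4*t) + 264*e^(3*t) + 208*e^(2*t) + 16*e^(t))/(e^(6*t) - 12*e^(5*t) + 60*e^(4*t) - 160*e^(3*t) + 240*e^(2*t) - 192*e^(t) + 64)

E[X^5] = M′′′′′(0) = 541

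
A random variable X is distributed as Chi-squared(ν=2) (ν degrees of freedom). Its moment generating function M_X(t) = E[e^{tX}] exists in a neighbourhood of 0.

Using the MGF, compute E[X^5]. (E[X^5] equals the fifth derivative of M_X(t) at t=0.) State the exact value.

M_X(t) = 1/(1 - 2*t)
D^5[M](t) = 3840/(64*t^6 - 192*t^5 + 240*t^4 - 160*t^3 + 60*t^2 - 12*t + 1)

E[X^5] = D^5[M](0) = 3840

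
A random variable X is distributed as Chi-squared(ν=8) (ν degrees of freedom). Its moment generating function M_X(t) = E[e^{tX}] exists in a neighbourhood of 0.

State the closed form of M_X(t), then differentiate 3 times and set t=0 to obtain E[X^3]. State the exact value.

M_X(t) = (1 - 2*t)^(-4)
M′(t) = -8/(32*t^5 - 80*t^4 + 80*t^3 - 40*t^2 + 10*t - 1)
M′′(t) = 80/(64*t^6 - 192*t^5 + 240*t^4 - 160*t^3 + 60*t^2 - 12*t + 1)
M′′′(t) = -960/(128*t^7 - 448*t^6 + 672*t^5 - 560*t^4 + 280*t^3 - 84*t^2 + 14*t - 1)

E[X^3] = M′′′(0) = 960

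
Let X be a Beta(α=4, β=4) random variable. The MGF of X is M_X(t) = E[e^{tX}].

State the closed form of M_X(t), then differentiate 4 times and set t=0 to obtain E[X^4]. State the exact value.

M_X(t) = ₁F₁(4; 8; t)
D^4[M](t) = 7*₁F₁(8; 12; t)/66

E[X^4] = D^4[M](0) = 7/66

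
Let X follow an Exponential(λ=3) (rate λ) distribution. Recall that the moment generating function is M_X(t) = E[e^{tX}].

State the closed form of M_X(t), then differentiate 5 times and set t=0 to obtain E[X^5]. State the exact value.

E[X^5] = M^(5)(0) = 40/81

M_X(t) = 3/(3 - t)
M^(5)(t) = 360/(t^6 - 18*t^5 + 135*t^4 - 540*t^3 + 1215*t^2 - 1458*t + 729)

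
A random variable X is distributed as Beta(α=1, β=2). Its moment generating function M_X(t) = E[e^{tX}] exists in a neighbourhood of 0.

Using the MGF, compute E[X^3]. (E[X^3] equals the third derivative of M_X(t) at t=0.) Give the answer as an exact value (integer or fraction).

E[X^3] = M^(3)(0) = 1/10

M_X(t) = ₁F₁(1; 3; t)
M^(3)(t) = ₁F₁(4; 6; t)/10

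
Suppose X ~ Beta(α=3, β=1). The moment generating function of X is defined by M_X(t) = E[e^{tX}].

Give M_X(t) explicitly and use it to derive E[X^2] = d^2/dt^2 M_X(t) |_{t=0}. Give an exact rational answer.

E[X^2] = D^2[M](0) = 3/5

M_X(t) = ₁F₁(3; 4; t)
D^2[M](t) = 3*₁F₁(5; 6; t)/5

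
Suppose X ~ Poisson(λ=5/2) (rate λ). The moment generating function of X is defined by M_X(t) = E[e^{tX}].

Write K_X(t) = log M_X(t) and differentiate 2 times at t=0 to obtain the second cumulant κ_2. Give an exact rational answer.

κ_2 = K^(2)(0) = 5/2

M_X(t) = e^(5*e^(t)/2 - 5/2)
K_X(t) = log M_X(t) = 5*e^(t)/2 - 5/2
K^(2)(t) = 5*e^(t)/2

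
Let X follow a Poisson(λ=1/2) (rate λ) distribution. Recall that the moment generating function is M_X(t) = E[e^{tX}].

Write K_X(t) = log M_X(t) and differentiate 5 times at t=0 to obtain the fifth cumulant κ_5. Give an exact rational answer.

κ_5 = K^(5)(0) = 1/2

M_X(t) = e^(e^(t)/2 - 1/2)
K_X(t) = log M_X(t) = e^(t)/2 - 1/2
K^(5)(t) = e^(t)/2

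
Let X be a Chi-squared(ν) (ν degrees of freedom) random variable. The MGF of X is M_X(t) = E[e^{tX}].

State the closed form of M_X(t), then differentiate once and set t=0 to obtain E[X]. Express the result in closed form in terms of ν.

M_X(t) = (1 - 2*t)^(-ν/2)
M′(t) = -ν/(2*t*(1 - 2*t)^(ν/2) - (1 - 2*t)^(ν/2))

E[X] = M′(0) = ν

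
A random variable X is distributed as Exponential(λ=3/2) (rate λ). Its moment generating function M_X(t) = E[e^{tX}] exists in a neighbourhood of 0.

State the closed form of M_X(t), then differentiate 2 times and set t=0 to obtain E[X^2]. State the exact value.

E[X^2] = M^(2)(0) = 8/9

M_X(t) = 3/(2*(3/2 - t))
M^(2)(t) = -24/(8*t^3 - 36*t^2 + 54*t - 27)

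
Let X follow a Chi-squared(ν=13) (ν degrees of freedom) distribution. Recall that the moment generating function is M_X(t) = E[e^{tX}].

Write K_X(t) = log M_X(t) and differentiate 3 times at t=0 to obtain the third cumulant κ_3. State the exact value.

M_X(t) = (1 - 2*t)^(-13/2)
K_X(t) = log M_X(t) = -13*log(1 - 2*t)/2
K′(t) = -13/(2*t - 1)
K′′(t) = 26/(4*t^2 - 4*t + 1)
K′′′(t) = -104/(8*t^3 - 12*t^2 + 6*t - 1)

κ_3 = K′′′(0) = 104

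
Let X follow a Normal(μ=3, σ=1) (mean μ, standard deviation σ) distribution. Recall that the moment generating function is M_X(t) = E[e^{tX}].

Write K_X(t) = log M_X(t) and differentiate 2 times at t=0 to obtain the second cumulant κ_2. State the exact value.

κ_2 = D^2[K](0) = 1

M_X(t) = e^(t^2/2 + 3*t)
K_X(t) = log M_X(t) = t^2/2 + 3*t
D^2[K](t) = 1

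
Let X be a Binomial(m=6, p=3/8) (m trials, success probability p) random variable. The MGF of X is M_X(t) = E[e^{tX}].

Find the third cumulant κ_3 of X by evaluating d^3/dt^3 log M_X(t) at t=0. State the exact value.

κ_3 = d^3K/dt^3 |_{t=0} = 45/128

M_X(t) = (3*e^(t)/8 + 5/8)^6
K_X(t) = log M_X(t) = 6*log(3*e^(t)/8 + 5/8)
dK/dt = 18*e^(t)/(3*e^(t) + 5)
d^2K/dt^2 = 90*e^(t)/(9*e^(2*t) + 30*e^(t) + 25)
d^3K/dt^3 = (-270*e^(2*t) + 450*e^(t))/(27*e^(3*t) + 135*e^(2*t) + 225*e^(t) + 125)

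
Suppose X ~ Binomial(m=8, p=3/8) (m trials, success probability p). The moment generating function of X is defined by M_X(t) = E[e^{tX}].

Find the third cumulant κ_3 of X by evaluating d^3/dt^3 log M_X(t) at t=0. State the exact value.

κ_3 = K′′′(0) = 15/32

M_X(t) = (3*e^(t)/8 + 5/8)^8
K_X(t) = log M_X(t) = 8*log(3*e^(t)/8 + 5/8)
K′(t) = 24*e^(t)/(3*e^(t) + 5)
K′′(t) = 120*e^(t)/(9*e^(2*t) + 30*e^(t) + 25)
K′′′(t) = (-360*e^(2*t) + 600*e^(t))/(27*e^(3*t) + 135*e^(2*t) + 225*e^(t) + 125)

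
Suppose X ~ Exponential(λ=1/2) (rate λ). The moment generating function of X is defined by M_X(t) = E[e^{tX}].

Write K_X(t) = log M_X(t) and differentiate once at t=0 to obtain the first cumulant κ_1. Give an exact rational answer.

κ_1 = dK/dt |_{t=0} = 2

M_X(t) = 1/(2*(1/2 - t))
K_X(t) = log M_X(t) = -log(1/2 - t) - log(2)
dK/dt = -2/(2*t - 1)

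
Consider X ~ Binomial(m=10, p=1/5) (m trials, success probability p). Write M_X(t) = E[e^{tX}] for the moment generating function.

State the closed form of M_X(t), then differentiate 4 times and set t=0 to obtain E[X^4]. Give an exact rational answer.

E[X^4] = M′′′′(0) = 8728/125

M_X(t) = (e^(t)/5 + 4/5)^10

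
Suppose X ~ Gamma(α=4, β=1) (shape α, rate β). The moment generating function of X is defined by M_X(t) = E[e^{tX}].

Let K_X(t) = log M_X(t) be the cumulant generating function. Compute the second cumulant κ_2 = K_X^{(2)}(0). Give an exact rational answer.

M_X(t) = (1 - t)^(-4)
K_X(t) = log M_X(t) = -4*log(1 - t)
K′(t) = -4/(t - 1)
K′′(t) = 4/(t^2 - 2*t + 1)

κ_2 = K′′(0) = 4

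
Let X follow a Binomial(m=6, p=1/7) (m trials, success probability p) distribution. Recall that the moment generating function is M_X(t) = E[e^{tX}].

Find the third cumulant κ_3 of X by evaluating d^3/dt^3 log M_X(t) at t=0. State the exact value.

M_X(t) = (e^(t)/7 + 6/7)^6
K_X(t) = log M_X(t) = 6*log(e^(t)/7 + 6/7)
dK/dt = 6*e^(t)/(e^(t) + 6)
d^2K/dt^2 = 36*e^(t)/(e^(2*t) + 12*e^(t) + 36)
d^3K/dt^3 = (-36*e^(2*t) + 216*e^(t))/(e^(3*t) + 18*e^(2*t) + 108*e^(t) + 216)

κ_3 = d^3K/dt^3 |_{t=0} = 180/343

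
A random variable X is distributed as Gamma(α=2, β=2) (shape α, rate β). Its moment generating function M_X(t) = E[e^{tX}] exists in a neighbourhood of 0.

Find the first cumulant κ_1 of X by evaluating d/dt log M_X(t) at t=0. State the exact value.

M_X(t) = 4/(2 - t)^2
K_X(t) = log M_X(t) = -2*log(2 - t) + 2*log(2)
K′(t) = -2/(t - 2)

κ_1 = K′(0) = 1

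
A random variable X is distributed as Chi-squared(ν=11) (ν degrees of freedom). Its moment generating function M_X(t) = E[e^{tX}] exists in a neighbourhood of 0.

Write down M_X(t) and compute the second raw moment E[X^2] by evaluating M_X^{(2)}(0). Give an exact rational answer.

E[X^2] = D^2[M](0) = 143

M_X(t) = (1 - 2*t)^(-11/2)
D^2[M](t) = -143/(128*t^7*√(1 - 2*t) - 448*t^6*√(1 - 2*t) + 672*t^5*√(1 - 2*t) - 560*t^4*√(1 - 2*t) + 280*t^3*√(1 - 2*t) - 84*t^2*√(1 - 2*t) + 14*t*√(1 - 2*t) - √(1 - 2*t))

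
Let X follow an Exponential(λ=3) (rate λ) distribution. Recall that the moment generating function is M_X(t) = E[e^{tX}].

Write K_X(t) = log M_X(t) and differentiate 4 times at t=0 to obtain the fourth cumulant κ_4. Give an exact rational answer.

κ_4 = d^4K/dt^4 |_{t=0} = 2/27

M_X(t) = 3/(3 - t)
K_X(t) = log M_X(t) = -log(3 - t) + log(3)
dK/dt = -1/(t - 3)
d^2K/dt^2 = 1/(t^2 - 6*t + 9)
d^3K/dt^3 = -2/(t^3 - 9*t^2 + 27*t - 27)
d^4K/dt^4 = 6/(t^4 - 12*t^3 + 54*t^2 - 108*t + 81)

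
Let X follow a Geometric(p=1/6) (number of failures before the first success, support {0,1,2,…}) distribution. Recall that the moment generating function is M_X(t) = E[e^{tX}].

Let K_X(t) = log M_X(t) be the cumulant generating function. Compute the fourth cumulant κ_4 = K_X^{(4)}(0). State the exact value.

M_X(t) = 1/(6*(1 - 5*e^(t)/6))
K_X(t) = log M_X(t) = -log(1 - 5*e^(t)/6) - log(6)
K^(4)(t) = (750*e^(3*t) + 3600*e^(2*t) + 1080*e^(t))/(625*e^(4*t) - 3000*e^(3*t) + 5400*e^(2*t) - 4320*e^(t) + 1296)

κ_4 = K^(4)(0) = 5430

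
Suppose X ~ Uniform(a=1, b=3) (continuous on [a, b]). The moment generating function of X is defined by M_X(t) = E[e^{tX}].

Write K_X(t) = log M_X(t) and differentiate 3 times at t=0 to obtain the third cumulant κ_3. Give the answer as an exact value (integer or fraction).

κ_3 = K^(3)(0) = 0

M_X(t) = (e^(3*t) - e^(t))/(2*t)
K_X(t) = log M_X(t) = -log(t) + log(e^(3*t) - e^(t)) - log(2)
K^(3)(t) = (8*t^3*e^(4*t) + 8*t^3*e^(2*t) - 2*e^(6*t) + 6*e^(4*t) - 6*e^(2*t) + 2)/(t^3*e^(6*t) - 3*t^3*e^(4*t) + 3*t^3*e^(2*t) - t^3)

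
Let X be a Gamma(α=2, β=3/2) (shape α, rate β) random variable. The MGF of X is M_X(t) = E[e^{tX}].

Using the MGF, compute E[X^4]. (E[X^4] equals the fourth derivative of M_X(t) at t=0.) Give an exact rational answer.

M_X(t) = 9/(4*(3/2 - t)^2)
M^(4)(t) = 17280/(64*t^6 - 576*t^5 + 2160*t^4 - 4320*t^3 + 4860*t^2 - 2916*t + 729)

E[X^4] = M^(4)(0) = 640/27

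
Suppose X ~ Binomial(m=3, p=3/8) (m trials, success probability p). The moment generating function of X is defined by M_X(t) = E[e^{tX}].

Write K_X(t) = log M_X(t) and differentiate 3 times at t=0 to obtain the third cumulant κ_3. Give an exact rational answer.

κ_3 = K^(3)(0) = 45/256

M_X(t) = (3*e^(t)/8 + 5/8)^3
K_X(t) = log M_X(t) = 3*log(3*e^(t)/8 + 5/8)
K^(3)(t) = (-135*e^(2*t) + 225*e^(t))/(27*e^(3*t) + 135*e^(2*t) + 225*e^(t) + 125)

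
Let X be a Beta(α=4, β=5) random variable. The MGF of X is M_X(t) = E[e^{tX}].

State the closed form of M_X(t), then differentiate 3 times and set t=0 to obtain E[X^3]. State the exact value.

M_X(t) = ₁F₁(4; 9; t)
dM/dt = 4*₁F₁(5; 10; t)/9
d^2M/dt^2 = 2*₁F₁(6; 11; t)/9
d^3M/dt^3 = 4*₁F₁(7; 12; t)/33

E[X^3] = d^3M/dt^3 |_{t=0} = 4/33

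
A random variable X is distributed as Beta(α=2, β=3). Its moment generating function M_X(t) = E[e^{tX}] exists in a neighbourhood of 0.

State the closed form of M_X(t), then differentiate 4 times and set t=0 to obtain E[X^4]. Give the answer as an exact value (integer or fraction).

M_X(t) = ₁F₁(2; 5; t)
D^4[M](t) = ₁F₁(6; 9; t)/14

E[X^4] = D^4[M](0) = 1/14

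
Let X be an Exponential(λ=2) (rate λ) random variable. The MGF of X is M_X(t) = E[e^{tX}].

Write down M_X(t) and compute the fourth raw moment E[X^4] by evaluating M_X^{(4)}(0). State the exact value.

M_X(t) = 2/(2 - t)
M^(4)(t) = -48/(t^5 - 10*t^4 + 40*t^3 - 80*t^2 + 80*t - 32)

E[X^4] = M^(4)(0) = 3/2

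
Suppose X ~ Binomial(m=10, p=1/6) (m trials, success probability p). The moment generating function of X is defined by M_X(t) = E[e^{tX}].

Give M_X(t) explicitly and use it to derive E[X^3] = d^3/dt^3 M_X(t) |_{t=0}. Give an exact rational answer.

E[X^3] = D^3[M](0) = 25/2

M_X(t) = (e^(t)/6 + 5/6)^10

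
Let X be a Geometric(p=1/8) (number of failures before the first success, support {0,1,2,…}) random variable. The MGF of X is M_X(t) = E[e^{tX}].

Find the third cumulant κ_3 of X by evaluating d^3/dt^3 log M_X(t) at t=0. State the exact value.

κ_3 = K′′′(0) = 840

M_X(t) = 1/(8*(1 - 7*e^(t)/8))
K_X(t) = log M_X(t) = -log(1 - 7*e^(t)/8) - 3*log(2)
K′(t) = -7*e^(t)/(7*e^(t) - 8)
K′′(t) = 56*e^(t)/(49*e^(2*t) - 112*e^(t) + 64)
K′′′(t) = (-392*e^(2*t) - 448*e^(t))/(343*e^(3*t) - 1176*e^(2*t) + 1344*e^(t) - 512)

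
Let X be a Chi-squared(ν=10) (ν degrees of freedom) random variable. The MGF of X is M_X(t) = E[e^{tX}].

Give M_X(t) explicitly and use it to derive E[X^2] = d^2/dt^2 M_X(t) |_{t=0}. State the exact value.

M_X(t) = (1 - 2*t)^(-5)
D^2[M](t) = -120/(128*t^7 - 448*t^6 + 672*t^5 - 560*t^4 + 280*t^3 - 84*t^2 + 14*t - 1)

E[X^2] = D^2[M](0) = 120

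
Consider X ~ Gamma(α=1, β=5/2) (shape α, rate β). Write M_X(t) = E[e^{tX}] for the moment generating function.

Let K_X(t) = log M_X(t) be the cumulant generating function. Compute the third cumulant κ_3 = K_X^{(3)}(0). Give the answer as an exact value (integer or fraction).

κ_3 = d^3K/dt^3 |_{t=0} = 16/125

M_X(t) = 5/(2*(5/2 - t))
K_X(t) = log M_X(t) = -log(5/2 - t) - log(2) + log(5)
dK/dt = -2/(2*t - 5)
d^2K/dt^2 = 4/(4*t^2 - 20*t + 25)
d^3K/dt^3 = -16/(8*t^3 - 60*t^2 + 150*t - 125)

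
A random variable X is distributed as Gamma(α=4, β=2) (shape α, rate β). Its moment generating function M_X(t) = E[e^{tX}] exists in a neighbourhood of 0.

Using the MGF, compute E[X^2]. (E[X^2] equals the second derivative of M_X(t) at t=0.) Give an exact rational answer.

M_X(t) = 16/(2 - t)^4
D^2[M](t) = 320/(t^6 - 12*t^5 + 60*t^4 - 160*t^3 + 240*t^2 - 192*t + 64)

E[X^2] = D^2[M](0) = 5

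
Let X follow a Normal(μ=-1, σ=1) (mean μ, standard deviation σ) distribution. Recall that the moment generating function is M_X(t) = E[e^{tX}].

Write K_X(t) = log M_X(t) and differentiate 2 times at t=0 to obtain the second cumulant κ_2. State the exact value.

κ_2 = d^2K/dt^2 |_{t=0} = 1

M_X(t) = e^(t^2/2 - t)
K_X(t) = log M_X(t) = t^2/2 - t
dK/dt = t - 1
d^2K/dt^2 = 1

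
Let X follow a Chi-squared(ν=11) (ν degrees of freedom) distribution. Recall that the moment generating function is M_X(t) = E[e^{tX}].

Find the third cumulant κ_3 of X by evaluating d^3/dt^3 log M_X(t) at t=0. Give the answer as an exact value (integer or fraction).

M_X(t) = (1 - 2*t)^(-11/2)
K_X(t) = log M_X(t) = -11*log(1 - 2*t)/2
D^3[K](t) = -88/(8*t^3 - 12*t^2 + 6*t - 1)

κ_3 = D^3[K](0) = 88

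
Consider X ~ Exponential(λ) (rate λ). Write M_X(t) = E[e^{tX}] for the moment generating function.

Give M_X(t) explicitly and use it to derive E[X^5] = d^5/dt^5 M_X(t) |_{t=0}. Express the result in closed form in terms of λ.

E[X^5] = d^5M/dt^5 |_{t=0} = 120/λ^5

M_X(t) = λ/(λ - t)
dM/dt = λ/(λ^2 - 2*λ*t + t^2)
d^2M/dt^2 = -2*λ/(-λ^3 + 3*λ^2*t - 3*λ*t^2 + t^3)
d^3M/dt^3 = 6*λ/(λ^4 - 4*λ^3*t + 6*λ^2*t^2 - 4*λ*t^3 + t^4)
d^4M/dt^4 = -24*λ/(-λ^5 + 5*λ^4*t - 10*λ^3*t^2 + 10*λ^2*t^3 - 5*λ*t^4 + t^5)
d^5M/dt^5 = 120*λ/(λ^6 - 6*λ^5*t + 15*λ^4*t^2 - 20*λ^3*t^3 + 15*λ^2*t^4 - 6*λ*t^5 + t^6)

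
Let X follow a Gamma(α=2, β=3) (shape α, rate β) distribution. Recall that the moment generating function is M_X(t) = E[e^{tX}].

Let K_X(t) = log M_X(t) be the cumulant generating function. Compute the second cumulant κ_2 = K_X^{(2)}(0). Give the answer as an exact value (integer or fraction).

M_X(t) = 9/(3 - t)^2
K_X(t) = log M_X(t) = -2*log(3 - t) + 2*log(3)
K^(2)(t) = 2/(t^2 - 6*t + 9)

κ_2 = K^(2)(0) = 2/9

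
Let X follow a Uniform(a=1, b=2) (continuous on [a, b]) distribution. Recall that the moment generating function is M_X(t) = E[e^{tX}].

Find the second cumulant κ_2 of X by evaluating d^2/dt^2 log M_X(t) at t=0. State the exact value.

κ_2 = K^(2)(0) = 1/12

M_X(t) = (e^(2*t) - e^(t))/t
K_X(t) = log M_X(t) = -log(t) + log(e^(2*t) - e^(t))
K^(2)(t) = (-t^2*e^(t) + e^(2*t) - 2*e^(t) + 1)/(t^2*e^(2*t) - 2*t^2*e^(t) + t^2)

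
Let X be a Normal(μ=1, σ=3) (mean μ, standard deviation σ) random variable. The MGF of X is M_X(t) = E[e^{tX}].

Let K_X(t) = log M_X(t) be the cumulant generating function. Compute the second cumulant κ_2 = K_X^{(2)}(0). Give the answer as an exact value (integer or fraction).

κ_2 = K′′(0) = 9

M_X(t) = e^(9*t^2/2 + t)
K_X(t) = log M_X(t) = 9*t^2/2 + t
K′(t) = 9*t + 1
K′′(t) = 9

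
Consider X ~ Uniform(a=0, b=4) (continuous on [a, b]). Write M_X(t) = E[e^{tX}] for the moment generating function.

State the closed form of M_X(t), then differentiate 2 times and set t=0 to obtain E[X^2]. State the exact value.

E[X^2] = M′′(0) = 16/3

M_X(t) = (e^(4*t) - 1)/(4*t)
M′(t) = (4*t*e^(4*t) - e^(4*t) + 1)/(4*t^2)
M′′(t) = (8*t^2*e^(4*t) - 4*t*e^(4*t) + e^(4*t) - 1)/(2*t^3)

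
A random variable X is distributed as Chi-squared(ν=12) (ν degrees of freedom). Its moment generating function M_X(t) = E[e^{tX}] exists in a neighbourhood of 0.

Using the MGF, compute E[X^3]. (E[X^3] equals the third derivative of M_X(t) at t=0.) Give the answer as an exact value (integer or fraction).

M_X(t) = (1 - 2*t)^(-6)
M^(3)(t) = -2688/(512*t^9 - 2304*t^8 + 4608*t^7 - 5376*t^6 + 4032*t^5 - 2016*t^4 + 672*t^3 - 144*t^2 + 18*t - 1)

E[X^3] = M^(3)(0) = 2688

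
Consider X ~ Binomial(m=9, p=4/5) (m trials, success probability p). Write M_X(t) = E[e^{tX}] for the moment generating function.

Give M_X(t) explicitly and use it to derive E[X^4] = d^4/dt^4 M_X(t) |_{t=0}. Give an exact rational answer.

M_X(t) = (4*e^(t)/5 + 1/5)^9

E[X^4] = M^(4)(0) = 1947924/625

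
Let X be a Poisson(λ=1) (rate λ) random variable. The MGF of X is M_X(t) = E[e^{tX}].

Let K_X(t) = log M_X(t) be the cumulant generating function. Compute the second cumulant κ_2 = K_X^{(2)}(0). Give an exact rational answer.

κ_2 = K′′(0) = 1

M_X(t) = e^(e^(t) - 1)
K_X(t) = log M_X(t) = e^(t) - 1
K′(t) = e^(t)
K′′(t) = e^(t)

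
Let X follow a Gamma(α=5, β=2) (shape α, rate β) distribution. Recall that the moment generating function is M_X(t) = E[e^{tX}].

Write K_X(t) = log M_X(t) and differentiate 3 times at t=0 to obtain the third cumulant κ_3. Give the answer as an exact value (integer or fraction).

κ_3 = K′′′(0) = 5/4

M_X(t) = 32/(2 - t)^5
K_X(t) = log M_X(t) = -5*log(2 - t) + 5*log(2)
K′(t) = -5/(t - 2)
K′′(t) = 5/(t^2 - 4*t + 4)
K′′′(t) = -10/(t^3 - 6*t^2 + 12*t - 8)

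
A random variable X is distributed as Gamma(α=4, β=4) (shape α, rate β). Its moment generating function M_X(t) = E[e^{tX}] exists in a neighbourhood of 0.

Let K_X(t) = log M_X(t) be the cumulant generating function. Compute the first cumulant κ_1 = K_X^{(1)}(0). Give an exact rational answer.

M_X(t) = 256/(4 - t)^4
K_X(t) = log M_X(t) = -4*log(4 - t) + 8*log(2)
K′(t) = -4/(t - 4)

κ_1 = K′(0) = 1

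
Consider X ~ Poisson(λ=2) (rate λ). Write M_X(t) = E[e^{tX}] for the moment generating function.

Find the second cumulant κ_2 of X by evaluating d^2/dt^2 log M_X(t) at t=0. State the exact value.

κ_2 = D^2[K](0) = 2

M_X(t) = e^(2*e^(t) - 2)
K_X(t) = log M_X(t) = 2*e^(t) - 2
D^2[K](t) = 2*e^(t)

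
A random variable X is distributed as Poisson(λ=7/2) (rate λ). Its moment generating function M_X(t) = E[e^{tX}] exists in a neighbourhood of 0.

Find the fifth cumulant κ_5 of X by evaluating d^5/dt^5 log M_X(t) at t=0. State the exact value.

κ_5 = d^5K/dt^5 |_{t=0} = 7/2

M_X(t) = e^(7*e^(t)/2 - 7/2)
K_X(t) = log M_X(t) = 7*e^(t)/2 - 7/2
dK/dt = 7*e^(t)/2
d^2K/dt^2 = 7*e^(t)/2
d^3K/dt^3 = 7*e^(t)/2
d^4K/dt^4 = 7*e^(t)/2
d^5K/dt^5 = 7*e^(t)/2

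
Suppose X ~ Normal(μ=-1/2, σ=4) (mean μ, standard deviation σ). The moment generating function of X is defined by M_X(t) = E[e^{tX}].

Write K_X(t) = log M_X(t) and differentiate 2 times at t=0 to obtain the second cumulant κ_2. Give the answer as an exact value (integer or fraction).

κ_2 = K^(2)(0) = 16

M_X(t) = e^(8*t^2 - t/2)
K_X(t) = log M_X(t) = 8*t^2 - t/2
K^(2)(t) = 16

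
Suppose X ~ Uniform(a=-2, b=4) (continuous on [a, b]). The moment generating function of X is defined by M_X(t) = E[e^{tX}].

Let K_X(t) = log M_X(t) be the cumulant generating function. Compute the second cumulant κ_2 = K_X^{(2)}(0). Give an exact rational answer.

κ_2 = K^(2)(0) = 3

M_X(t) = (e^(4*t) - e^(-2*t))/(6*t)
K_X(t) = log M_X(t) = -log(t) + log(e^(4*t) - e^(-2*t)) - log(6)
K^(2)(t) = (-36*t^2*e^(6*t) + e^(12*t) - 2*e^(6*t) + 1)/(t^2*e^(12*t) - 2*t^2*e^(6*t) + t^2)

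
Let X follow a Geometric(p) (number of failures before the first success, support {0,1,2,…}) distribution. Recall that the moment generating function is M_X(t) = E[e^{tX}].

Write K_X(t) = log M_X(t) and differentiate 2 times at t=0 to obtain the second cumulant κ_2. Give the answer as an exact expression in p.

κ_2 = K′′(0) = (1 - p)/p^2

M_X(t) = p/(-(1 - p)*e^(t) + 1)
K_X(t) = log M_X(t) = log(p) - log(-(1 - p)*e^(t) + 1)
K′(t) = (-p*e^(t) + e^(t))/(p*e^(t) - e^(t) + 1)
K′′(t) = (-p*e^(t) + e^(t))/(p^2*e^(2*t) - 2*p*e^(2*t) + 2*p*e^(t) + e^(2*t) - 2*e^(t) + 1)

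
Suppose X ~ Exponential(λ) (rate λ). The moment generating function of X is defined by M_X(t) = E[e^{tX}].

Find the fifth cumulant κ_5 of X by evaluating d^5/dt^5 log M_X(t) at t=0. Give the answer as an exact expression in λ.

M_X(t) = λ/(λ - t)
K_X(t) = log M_X(t) = log(λ) - log(λ - t)
K′(t) = -1/(-λ + t)
K′′(t) = 1/(λ^2 - 2*λ*t + t^2)
K′′′(t) = -2/(-λ^3 + 3*λ^2*t - 3*λ*t^2 + t^3)
K′′′′(t) = 6/(λ^4 - 4*λ^3*t + 6*λ^2*t^2 - 4*λ*t^3 + t^4)
K′′′′′(t) = -24/(-λ^5 + 5*λ^4*t - 10*λ^3*t^2 + 10*λ^2*t^3 - 5*λ*t^4 + t^5)

κ_5 = K′′′′′(0) = 24/λ^5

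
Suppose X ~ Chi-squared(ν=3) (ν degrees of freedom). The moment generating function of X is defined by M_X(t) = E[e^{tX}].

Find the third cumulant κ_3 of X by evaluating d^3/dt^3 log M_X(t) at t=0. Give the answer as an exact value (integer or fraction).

κ_3 = d^3K/dt^3 |_{t=0} = 24

M_X(t) = (1 - 2*t)^(-3/2)
K_X(t) = log M_X(t) = -3*log(1 - 2*t)/2
dK/dt = -3/(2*t - 1)
d^2K/dt^2 = 6/(4*t^2 - 4*t + 1)
d^3K/dt^3 = -24/(8*t^3 - 12*t^2 + 6*t - 1)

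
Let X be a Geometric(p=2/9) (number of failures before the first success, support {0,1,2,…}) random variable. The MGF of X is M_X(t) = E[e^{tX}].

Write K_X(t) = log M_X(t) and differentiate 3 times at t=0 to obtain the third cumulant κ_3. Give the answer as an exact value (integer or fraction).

κ_3 = K^(3)(0) = 126

M_X(t) = 2/(9*(1 - 7*e^(t)/9))
K_X(t) = log M_X(t) = -log(1 - 7*e^(t)/9) - 2*log(3) + log(2)
K^(3)(t) = (-441*e^(2*t) - 567*e^(t))/(343*e^(3*t) - 1323*e^(2*t) + 1701*e^(t) - 729)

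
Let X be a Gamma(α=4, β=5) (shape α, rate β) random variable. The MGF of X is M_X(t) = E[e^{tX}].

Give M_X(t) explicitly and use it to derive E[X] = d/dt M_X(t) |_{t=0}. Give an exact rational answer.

E[X] = M′(0) = 4/5

M_X(t) = 625/(5 - t)^4
M′(t) = -2500/(t^5 - 25*t^4 + 250*t^3 - 1250*t^2 + 3125*t - 3125)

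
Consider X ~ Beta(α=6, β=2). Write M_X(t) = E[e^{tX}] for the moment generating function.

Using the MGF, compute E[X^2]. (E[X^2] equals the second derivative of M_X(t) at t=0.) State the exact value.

E[X^2] = d^2M/dt^2 |_{t=0} = 7/12

M_X(t) = ₁F₁(6; 8; t)
dM/dt = 3*₁F₁(7; 9; t)/4
d^2M/dt^2 = 7*₁F₁(8; 10; t)/12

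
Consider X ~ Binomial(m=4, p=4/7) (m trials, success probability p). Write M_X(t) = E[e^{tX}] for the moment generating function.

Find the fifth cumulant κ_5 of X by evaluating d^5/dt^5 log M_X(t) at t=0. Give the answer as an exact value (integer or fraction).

κ_5 = K′′′′′(0) = 4560/16807

M_X(t) = (4*e^(t)/7 + 3/7)^4
K_X(t) = log M_X(t) = 4*log(4*e^(t)/7 + 3/7)
K′(t) = 16*e^(t)/(4*e^(t) + 3)
K′′(t) = 48*e^(t)/(16*e^(2*t) + 24*e^(t) + 9)
K′′′(t) = (-192*e^(2*t) + 144*e^(t))/(64*e^(3*t) + 144*e^(2*t) + 108*e^(t) + 27)
K′′′′(t) = (768*e^(3*t) - 2304*e^(2*t) + 432*e^(t))/(256*e^(4*t) + 768*e^(3*t) + 864*e^(2*t) + 432*e^(t) + 81)
K′′′′′(t) = (-3072*e^(4*t) + 25344*e^(3*t) - 19008*e^(2*t) + 1296*e^(t))/(1024*e^(5*t) + 3840*e^(4*t) + 5760*e^(3*t) + 4320*e^(2*t) + 1620*e^(t) + 243)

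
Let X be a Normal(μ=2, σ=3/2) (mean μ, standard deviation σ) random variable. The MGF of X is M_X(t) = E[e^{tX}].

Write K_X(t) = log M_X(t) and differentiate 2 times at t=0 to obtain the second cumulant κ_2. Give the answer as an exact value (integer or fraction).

κ_2 = K^(2)(0) = 9/4

M_X(t) = e^(9*t^2/8 + 2*t)
K_X(t) = log M_X(t) = 9*t^2/8 + 2*t
K^(2)(t) = 9/4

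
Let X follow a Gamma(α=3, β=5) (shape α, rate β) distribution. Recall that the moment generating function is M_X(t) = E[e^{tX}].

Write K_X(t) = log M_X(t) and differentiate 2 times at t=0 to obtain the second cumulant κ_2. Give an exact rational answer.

κ_2 = D^2[K](0) = 3/25

M_X(t) = 125/(5 - t)^3
K_X(t) = log M_X(t) = -3*log(5 - t) + 3*log(5)
D^2[K](t) = 3/(t^2 - 10*t + 25)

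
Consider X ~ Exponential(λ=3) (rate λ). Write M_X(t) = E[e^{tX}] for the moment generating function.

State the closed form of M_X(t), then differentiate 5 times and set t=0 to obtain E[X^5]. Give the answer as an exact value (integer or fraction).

E[X^5] = M′′′′′(0) = 40/81

M_X(t) = 3/(3 - t)
M′(t) = 3/(t^2 - 6*t + 9)
M′′(t) = -6/(t^3 - 9*t^2 + 27*t - 27)
M′′′(t) = 18/(t^4 - 12*t^3 + 54*t^2 - 108*t + 81)
M′′′′(t) = -72/(t^5 - 15*t^4 + 90*t^3 - 270*t^2 + 405*t - 243)
M′′′′′(t) = 360/(t^6 - 18*t^5 + 135*t^4 - 540*t^3 + 1215*t^2 - 1458*t + 729)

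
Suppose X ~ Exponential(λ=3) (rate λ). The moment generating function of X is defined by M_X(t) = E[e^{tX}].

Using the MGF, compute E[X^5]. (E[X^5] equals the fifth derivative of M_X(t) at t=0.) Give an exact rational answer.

E[X^5] = M^(5)(0) = 40/81

M_X(t) = 3/(3 - t)
M^(5)(t) = 360/(t^6 - 18*t^5 + 135*t^4 - 540*t^3 + 1215*t^2 - 1458*t + 729)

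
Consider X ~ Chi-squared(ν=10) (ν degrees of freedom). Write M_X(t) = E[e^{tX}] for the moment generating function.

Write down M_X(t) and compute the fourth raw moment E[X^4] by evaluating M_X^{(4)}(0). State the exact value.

M_X(t) = (1 - 2*t)^(-5)
M′(t) = 10/(64*t^6 - 192*t^5 + 240*t^4 - 160*t^3 + 60*t^2 - 12*t + 1)
M′′(t) = -120/(128*t^7 - 448*t^6 + 672*t^5 - 560*t^4 + 280*t^3 - 84*t^2 + 14*t - 1)
M′′′(t) = 1680/(256*t^8 - 1024*t^7 + 1792*t^6 - 1792*t^5 + 1120*t^4 - 448*t^3 + 112*t^2 - 16*t + 1)
M′′′′(t) = -26880/(512*t^9 - 2304*t^8 + 4608*t^7 - 5376*t^6 + 4032*t^5 - 2016*t^4 + 672*t^3 - 144*t^2 + 18*t - 1)

E[X^4] = M′′′′(0) = 26880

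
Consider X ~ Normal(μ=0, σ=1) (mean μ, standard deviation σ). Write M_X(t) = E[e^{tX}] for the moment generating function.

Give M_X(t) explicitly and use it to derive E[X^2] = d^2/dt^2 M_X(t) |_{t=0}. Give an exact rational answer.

M_X(t) = e^(t^2/2)
dM/dt = t*e^(t^2/2)
d^2M/dt^2 = t^2*e^(t^2/2) + e^(t^2/2)

E[X^2] = d^2M/dt^2 |_{t=0} = 1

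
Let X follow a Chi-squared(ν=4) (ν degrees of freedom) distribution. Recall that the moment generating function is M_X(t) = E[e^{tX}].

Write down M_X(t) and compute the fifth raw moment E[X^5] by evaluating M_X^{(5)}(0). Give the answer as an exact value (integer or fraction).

M_X(t) = (1 - 2*t)^(-2)
dM/dt = -4/(8*t^3 - 12*t^2 + 6*t - 1)
d^2M/dt^2 = 24/(16*t^4 - 32*t^3 + 24*t^2 - 8*t + 1)
d^3M/dt^3 = -192/(32*t^5 - 80*t^4 + 80*t^3 - 40*t^2 + 10*t - 1)
d^4M/dt^4 = 1920/(64*t^6 - 192*t^5 + 240*t^4 - 160*t^3 + 60*t^2 - 12*t + 1)
d^5M/dt^5 = -23040/(128*t^7 - 448*t^6 + 672*t^5 - 560*t^4 + 280*t^3 - 84*t^2 + 14*t - 1)

E[X^5] = d^5M/dt^5 |_{t=0} = 23040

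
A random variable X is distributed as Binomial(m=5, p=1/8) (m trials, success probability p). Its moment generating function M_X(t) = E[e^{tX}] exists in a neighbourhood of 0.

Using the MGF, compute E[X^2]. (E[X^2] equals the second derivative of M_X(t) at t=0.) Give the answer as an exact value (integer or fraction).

M_X(t) = (e^(t)/8 + 7/8)^5
M′(t) = 5*e^(5*t)/32768 + 35*e^(4*t)/8192 + 735*e^(3*t)/16384 + 1715*e^(2*t)/8192 + 12005*e^(t)/32768
M′′(t) = 25*e^(5*t)/32768 + 35*e^(4*t)/2048 + 2205*e^(3*t)/16384 + 1715*e^(2*t)/4096 + 12005*e^(t)/32768

E[X^2] = M′′(0) = 15/16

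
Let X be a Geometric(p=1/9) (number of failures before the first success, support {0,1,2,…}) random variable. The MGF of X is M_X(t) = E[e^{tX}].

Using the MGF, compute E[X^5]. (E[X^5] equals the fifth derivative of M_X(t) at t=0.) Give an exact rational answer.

M_X(t) = 1/(9*(1 - 8*e^(t)/9))

E[X^5] = M^(5)(0) = 4993928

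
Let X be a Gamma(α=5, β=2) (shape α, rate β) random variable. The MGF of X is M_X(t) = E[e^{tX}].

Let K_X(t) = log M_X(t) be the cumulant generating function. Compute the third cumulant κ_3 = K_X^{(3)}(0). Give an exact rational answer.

κ_3 = D^3[K](0) = 5/4

M_X(t) = 32/(2 - t)^5
K_X(t) = log M_X(t) = -5*log(2 - t) + 5*log(2)
D^3[K](t) = -10/(t^3 - 6*t^2 + 12*t - 8)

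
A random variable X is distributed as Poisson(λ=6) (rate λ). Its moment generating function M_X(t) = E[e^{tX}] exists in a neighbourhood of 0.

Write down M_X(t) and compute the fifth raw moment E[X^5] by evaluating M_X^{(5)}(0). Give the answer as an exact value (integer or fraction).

E[X^5] = M′′′′′(0) = 26682

M_X(t) = e^(6*e^(t) - 6)
M′(t) = 6*e^(-6)*e^(t)*e^(6*e^(t))
M′′(t) = (36*e^(2*t)*e^(6*e^(t)) + 6*e^(t)*e^(6*e^(t)))*e^(-6)
M′′′(t) = (216*e^(3*t)*e^(6*e^(t)) + 108*e^(2*t)*e^(6*e^(t)) + 6*e^(t)*e^(6*e^(t)))*e^(-6)
M′′′′(t) = (1296*e^(4*t)*e^(6*e^(t)) + 1296*e^(3*t)*e^(6*e^(t)) + 252*e^(2*t)*e^(6*e^(t)) + 6*e^(t)*e^(6*e^(t)))*e^(-6)
M′′′′′(t) = (7776*e^(5*t)*e^(6*e^(t)) + 12960*e^(4*t)*e^(6*e^(t)) + 5400*e^(3*t)*e^(6*e^(t)) + 540*e^(2*t)*e^(6*e^(t)) + 6*e^(t)*e^(6*e^(t)))*e^(-6)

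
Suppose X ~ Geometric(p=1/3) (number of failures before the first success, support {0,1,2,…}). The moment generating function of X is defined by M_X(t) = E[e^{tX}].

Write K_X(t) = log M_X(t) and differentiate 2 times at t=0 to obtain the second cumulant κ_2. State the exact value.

M_X(t) = 1/(3*(1 - 2*e^(t)/3))
K_X(t) = log M_X(t) = -log(1 - 2*e^(t)/3) - log(3)
K′(t) = -2*e^(t)/(2*e^(t) - 3)
K′′(t) = 6*e^(t)/(4*e^(2*t) - 12*e^(t) + 9)

κ_2 = K′′(0) = 6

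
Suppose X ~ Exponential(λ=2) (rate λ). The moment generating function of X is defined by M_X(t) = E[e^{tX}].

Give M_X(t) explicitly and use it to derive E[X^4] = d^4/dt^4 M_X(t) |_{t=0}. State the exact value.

M_X(t) = 2/(2 - t)
M′(t) = 2/(t^2 - 4*t + 4)
M′′(t) = -4/(t^3 - 6*t^2 + 12*t - 8)
M′′′(t) = 12/(t^4 - 8*t^3 + 24*t^2 - 32*t + 16)
M′′′′(t) = -48/(t^5 - 10*t^4 + 40*t^3 - 80*t^2 + 80*t - 32)

E[X^4] = M′′′′(0) = 3/2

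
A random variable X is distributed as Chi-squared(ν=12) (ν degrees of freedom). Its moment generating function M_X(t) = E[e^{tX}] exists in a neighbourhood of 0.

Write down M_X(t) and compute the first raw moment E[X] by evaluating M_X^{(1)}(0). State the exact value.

E[X] = M^(1)(0) = 12

M_X(t) = (1 - 2*t)^(-6)
M^(1)(t) = -12/(128*t^7 - 448*t^6 + 672*t^5 - 560*t^4 + 280*t^3 - 84*t^2 + 14*t - 1)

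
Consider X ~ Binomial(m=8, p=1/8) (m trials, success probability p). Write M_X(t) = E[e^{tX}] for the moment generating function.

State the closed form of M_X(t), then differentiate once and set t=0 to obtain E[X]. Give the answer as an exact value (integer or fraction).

E[X] = D[M](0) = 1

M_X(t) = (e^(t)/8 + 7/8)^8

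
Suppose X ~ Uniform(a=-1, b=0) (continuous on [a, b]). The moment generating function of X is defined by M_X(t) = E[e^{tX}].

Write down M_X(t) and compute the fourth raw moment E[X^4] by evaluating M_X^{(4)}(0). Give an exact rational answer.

E[X^4] = d^4M/dt^4 |_{t=0} = 1/5

M_X(t) = (1 - e^(-t))/t
dM/dt = (t - e^(t) + 1)*e^(-t)/t^2
d^2M/dt^2 = (-t^2 - 2*t + 2*e^(t) - 2)*e^(-t)/t^3
d^3M/dt^3 = (t^3 + 3*t^2 + 6*t - 6*e^(t) + 6)*e^(-t)/t^4
d^4M/dt^4 = (-t^4 - 4*t^3 - 12*t^2 - 24*t + 24*e^(t) - 24)*e^(-t)/t^5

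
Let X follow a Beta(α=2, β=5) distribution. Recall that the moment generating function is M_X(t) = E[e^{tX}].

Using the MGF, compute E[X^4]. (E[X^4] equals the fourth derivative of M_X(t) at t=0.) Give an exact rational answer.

M_X(t) = ₁F₁(2; 7; t)
D^4[M](t) = ₁F₁(6; 11; t)/42

E[X^4] = D^4[M](0) = 1/42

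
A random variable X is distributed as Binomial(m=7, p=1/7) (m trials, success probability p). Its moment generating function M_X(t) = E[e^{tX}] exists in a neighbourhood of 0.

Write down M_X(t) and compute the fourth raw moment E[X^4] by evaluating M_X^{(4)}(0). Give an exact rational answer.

M_X(t) = (e^(t)/7 + 6/7)^7
M′(t) = e^(7*t)/117649 + 36*e^(6*t)/117649 + 540*e^(5*t)/117649 + 4320*e^(4*t)/117649 + 19440*e^(3*t)/117649 + 46656*e^(2*t)/117649 + 46656*e^(t)/117649
M′′(t) = e^(7*t)/16807 + 216*e^(6*t)/117649 + 2700*e^(5*t)/117649 + 17280*e^(4*t)/117649 + 58320*e^(3*t)/117649 + 93312*e^(2*t)/117649 + 46656*e^(t)/117649
M′′′(t) = e^(7*t)/2401 + 1296*e^(6*t)/117649 + 13500*e^(5*t)/117649 + 69120*e^(4*t)/117649 + 174960*e^(3*t)/117649 + 186624*e^(2*t)/117649 + 46656*e^(t)/117649
M′′′′(t) = e^(7*t)/343 + 7776*e^(6*t)/117649 + 67500*e^(5*t)/117649 + 276480*e^(4*t)/117649 + 524880*e^(3*t)/117649 + 373248*e^(2*t)/117649 + 46656*e^(t)/117649

E[X^4] = M′′′′(0) = 3781/343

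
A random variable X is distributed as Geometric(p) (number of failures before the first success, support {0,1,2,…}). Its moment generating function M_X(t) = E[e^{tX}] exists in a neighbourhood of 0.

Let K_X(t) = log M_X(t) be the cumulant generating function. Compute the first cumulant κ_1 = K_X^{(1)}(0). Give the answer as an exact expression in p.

κ_1 = K^(1)(0) = (1 - p)/p

M_X(t) = p/(-(1 - p)*e^(t) + 1)
K_X(t) = log M_X(t) = log(p) - log(-(1 - p)*e^(t) + 1)
K^(1)(t) = (-p*e^(t) + e^(t))/(p*e^(t) - e^(t) + 1)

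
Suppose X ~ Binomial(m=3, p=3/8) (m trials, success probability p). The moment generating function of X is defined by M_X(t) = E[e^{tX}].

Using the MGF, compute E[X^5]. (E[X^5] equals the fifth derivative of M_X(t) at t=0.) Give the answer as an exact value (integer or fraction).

E[X^5] = M^(5)(0) = 5553/256

M_X(t) = (3*e^(t)/8 + 5/8)^3
M^(5)(t) = 6561*e^(3*t)/512 + 135*e^(2*t)/16 + 225*e^(t)/512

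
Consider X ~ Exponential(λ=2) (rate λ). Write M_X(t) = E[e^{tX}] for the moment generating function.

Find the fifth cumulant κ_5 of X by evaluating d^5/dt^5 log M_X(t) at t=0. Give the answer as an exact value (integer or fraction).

κ_5 = K^(5)(0) = 3/4

M_X(t) = 2/(2 - t)
K_X(t) = log M_X(t) = -log(2 - t) + log(2)
K^(5)(t) = -24/(t^5 - 10*t^4 + 40*t^3 - 80*t^2 + 80*t - 32)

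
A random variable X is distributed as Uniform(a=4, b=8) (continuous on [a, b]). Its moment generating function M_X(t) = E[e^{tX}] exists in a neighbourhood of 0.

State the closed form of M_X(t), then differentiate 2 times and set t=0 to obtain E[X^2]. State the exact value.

E[X^2] = M^(2)(0) = 112/3

M_X(t) = (e^(8*t) - e^(4*t))/(4*t)
M^(2)(t) = (32*t^2*e^(8*t) - 8*t^2*e^(4*t) - 8*t*e^(8*t) + 4*t*e^(4*t) + e^(8*t) - e^(4*t))/(2*t^3)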